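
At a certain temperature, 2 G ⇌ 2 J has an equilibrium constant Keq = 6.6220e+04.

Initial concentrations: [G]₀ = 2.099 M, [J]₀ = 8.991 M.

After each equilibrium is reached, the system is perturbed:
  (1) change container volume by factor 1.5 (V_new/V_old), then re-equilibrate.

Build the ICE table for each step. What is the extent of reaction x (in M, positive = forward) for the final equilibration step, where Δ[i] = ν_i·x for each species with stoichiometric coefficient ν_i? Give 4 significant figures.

x = 0 M

Q₀ = 18.35 vs Keq = 6.6220e+04 ⇒ Q<K, forward
Step 1:
                   G          J
  Initial      2.099      8.991
  Change      -2.056      2.056
  Equil      0.04293      11.05
  solve Keq expr → x = 1.028; check Q = 6.6220e+04
Then change container volume by factor 1.5 (V_new/V_old).
Step 2:
                   G          J
  Initial    0.02862      7.365
  Change           0          0
  Equil      0.02862      7.365
  solve Keq expr → x = 0; check Q = 6.6220e+04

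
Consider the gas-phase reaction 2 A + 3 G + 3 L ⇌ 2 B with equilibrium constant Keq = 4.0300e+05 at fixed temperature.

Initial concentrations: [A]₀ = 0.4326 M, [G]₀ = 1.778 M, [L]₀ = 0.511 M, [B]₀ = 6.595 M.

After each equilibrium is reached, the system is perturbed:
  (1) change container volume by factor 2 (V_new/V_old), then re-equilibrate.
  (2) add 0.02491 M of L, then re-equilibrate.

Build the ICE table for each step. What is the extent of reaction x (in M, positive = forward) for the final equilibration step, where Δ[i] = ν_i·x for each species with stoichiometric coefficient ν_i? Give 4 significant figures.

Q₀ = 309.9 vs Keq = 4.0300e+05 ⇒ Q<K, forward
Step 1:
                    A           G           L           B
  init         0.4326       1.778       0.511       6.595
  Δ           -0.2636     -0.3954     -0.3954      0.2636
  eq            0.169       1.383      0.1156       6.859
  solve Keq expr → x = 0.1318; check Q = 4.0300e+05
Then change container volume by factor 2 (V_new/V_old).
Step 2:
                    A           G           L           B
  init        0.08451      0.6913     0.05781       3.429
  Δ           0.05741     0.08611     0.08611    -0.05741
  eq           0.1419      0.7774      0.1439       3.372
  solve Keq expr → x = -0.0287; check Q = 4.0300e+05
Then add 0.02491 M of L.
Step 3:
                    A           G           L           B
  init         0.1419      0.7774      0.1688       3.372
  Δ         -0.009789    -0.01468    -0.01468    0.009789
  eq           0.1321      0.7627      0.1542       3.382
  solve Keq expr → x = 0.004894; check Q = 4.0300e+05

x = 0.004894 M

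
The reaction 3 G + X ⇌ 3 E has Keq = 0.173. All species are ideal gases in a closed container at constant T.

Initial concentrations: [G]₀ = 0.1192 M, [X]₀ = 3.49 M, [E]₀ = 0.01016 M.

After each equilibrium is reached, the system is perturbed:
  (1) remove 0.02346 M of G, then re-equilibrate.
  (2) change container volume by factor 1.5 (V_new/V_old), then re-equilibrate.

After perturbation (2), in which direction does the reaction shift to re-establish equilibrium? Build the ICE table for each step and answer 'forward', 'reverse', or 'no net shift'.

Q₀ = 1.7743e-04 vs Keq = 0.173 ⇒ Q<K, forward
Step 1:
                  G         X         E
  I          0.1192      3.49   0.01016
  C        -0.04904  -0.01635   0.04904
  E         0.07016     3.474    0.0592
  solve Keq expr → x = 0.01635; check Q = 0.173
Then remove 0.02346 M of G.
Step 2:
                  G         X         E
  I          0.0467     3.474    0.0592
  C         0.01073  0.003576  -0.01073
  E         0.05742     3.477   0.04848
  solve Keq expr → x = -0.003576; check Q = 0.173
Then change container volume by factor 1.5 (V_new/V_old).
Step 3:
                  G         X         E
  I         0.03828     2.318   0.03232
  C         0.00235 7.8317e-04  -0.00235
  E         0.04063     2.319   0.02997
  solve Keq expr → x = -7.8317e-04; check Q = 0.173

Direction: reverse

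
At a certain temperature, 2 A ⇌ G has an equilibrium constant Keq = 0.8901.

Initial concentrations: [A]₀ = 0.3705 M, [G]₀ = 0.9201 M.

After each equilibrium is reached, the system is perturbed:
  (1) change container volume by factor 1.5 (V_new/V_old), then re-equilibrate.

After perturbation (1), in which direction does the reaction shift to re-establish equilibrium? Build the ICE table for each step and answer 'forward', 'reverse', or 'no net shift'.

Q₀ = 6.703 vs Keq = 0.8901 ⇒ Q>K, reverse
Step 1:
                   A          G
  I           0.3705     0.9201
  C           0.4979    -0.2489
  E           0.8684     0.6712
  solve Keq expr → x = -0.2489; check Q = 0.8901
Then change container volume by factor 1.5 (V_new/V_old).
Step 2:
                   A          G
  I           0.5789     0.4474
  C          0.09247   -0.04624
  E           0.6714     0.4012
  solve Keq expr → x = -0.04624; check Q = 0.8901

Direction: reverse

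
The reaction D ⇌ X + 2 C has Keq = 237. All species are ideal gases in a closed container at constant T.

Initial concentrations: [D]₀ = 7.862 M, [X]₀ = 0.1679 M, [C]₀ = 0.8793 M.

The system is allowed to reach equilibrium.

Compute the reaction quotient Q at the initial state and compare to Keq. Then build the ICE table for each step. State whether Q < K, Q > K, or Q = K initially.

Q₀ = 0.01651 vs Keq = 237 ⇒ Q<K, forward
Step 1:
                  D         X         C
  init        7.862    0.1679    0.8793
  Δ          -5.113     5.113     10.23
  eq          2.749     5.281     11.11
  solve Keq expr → x = 5.113; check Q = 237

Q₀ = 0.01651; Q < K (proceeds forward)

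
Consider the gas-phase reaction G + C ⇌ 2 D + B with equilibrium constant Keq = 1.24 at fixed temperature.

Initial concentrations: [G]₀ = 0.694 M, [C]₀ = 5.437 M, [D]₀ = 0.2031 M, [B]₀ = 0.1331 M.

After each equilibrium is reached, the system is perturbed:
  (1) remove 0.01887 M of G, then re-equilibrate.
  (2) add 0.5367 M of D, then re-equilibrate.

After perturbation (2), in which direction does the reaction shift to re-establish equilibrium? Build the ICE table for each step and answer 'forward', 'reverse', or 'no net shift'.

Q₀ = 0.001455 vs Keq = 1.24 ⇒ Q<K, forward
Step 1:
                   G          C          D          B
  Initial      0.694      5.437     0.2031     0.1331
  Change     -0.5246    -0.5246      1.049     0.5246
  Equil       0.1694      4.912      1.252     0.6577
  solve Keq expr → x = 0.5246; check Q = 1.24
Then remove 0.01887 M of G.
Step 2:
                   G          C          D          B
  Initial     0.1505      4.912      1.252     0.6577
  Change     0.01038    0.01038   -0.02076   -0.01038
  Equil       0.1609      4.923      1.232     0.6474
  solve Keq expr → x = -0.01038; check Q = 1.24
Then add 0.5367 M of D.
Step 3:
                   G          C          D          B
  Initial     0.1609      4.923      1.768     0.6474
  Change     0.07791    0.07791    -0.1558   -0.07791
  Equil       0.2388      5.001      1.612     0.5694
  solve Keq expr → x = -0.07791; check Q = 1.24

Direction: reverse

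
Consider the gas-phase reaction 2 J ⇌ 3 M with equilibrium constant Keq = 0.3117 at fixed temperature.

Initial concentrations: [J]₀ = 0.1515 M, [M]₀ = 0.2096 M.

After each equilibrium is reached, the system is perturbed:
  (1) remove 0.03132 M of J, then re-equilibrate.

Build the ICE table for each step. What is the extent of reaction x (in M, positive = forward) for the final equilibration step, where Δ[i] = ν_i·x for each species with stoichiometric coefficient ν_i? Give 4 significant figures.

x = -0.005679 M

Q₀ = 0.4012 vs Keq = 0.3117 ⇒ Q>K, reverse
Step 1:
                    J           M
  I            0.1515      0.2096
  C          0.007223    -0.01084
  E            0.1587      0.1988
  solve Keq expr → x = -0.003612; check Q = 0.3117
Then remove 0.03132 M of J.
Step 2:
                    J           M
  I            0.1274      0.1988
  C           0.01136    -0.01704
  E            0.1388      0.1817
  solve Keq expr → x = -0.005679; check Q = 0.3117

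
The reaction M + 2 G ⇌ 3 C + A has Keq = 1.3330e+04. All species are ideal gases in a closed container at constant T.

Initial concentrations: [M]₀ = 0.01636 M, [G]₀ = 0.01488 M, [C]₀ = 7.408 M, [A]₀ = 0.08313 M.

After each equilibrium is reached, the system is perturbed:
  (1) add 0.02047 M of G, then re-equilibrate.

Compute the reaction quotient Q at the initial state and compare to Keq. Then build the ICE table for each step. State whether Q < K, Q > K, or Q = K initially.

Q₀ = 9.3298e+06; Q > K (proceeds reverse)

Q₀ = 9.3298e+06 vs Keq = 1.3330e+04 ⇒ Q>K, reverse
Step 1:
                    M           G           C           A
  I           0.01636     0.01488       7.408     0.08313
  C             0.051       0.102      -0.153      -0.051
  E           0.06736      0.1169       7.255     0.03213
  solve Keq expr → x = -0.051; check Q = 1.3330e+04
Then add 0.02047 M of G.
Step 2:
                    M           G           C           A
  I           0.06736      0.1374       7.255     0.03213
  C         -0.004254   -0.008508     0.01276    0.004254
  E           0.06311      0.1288       7.268     0.03638
  solve Keq expr → x = 0.004254; check Q = 1.3330e+04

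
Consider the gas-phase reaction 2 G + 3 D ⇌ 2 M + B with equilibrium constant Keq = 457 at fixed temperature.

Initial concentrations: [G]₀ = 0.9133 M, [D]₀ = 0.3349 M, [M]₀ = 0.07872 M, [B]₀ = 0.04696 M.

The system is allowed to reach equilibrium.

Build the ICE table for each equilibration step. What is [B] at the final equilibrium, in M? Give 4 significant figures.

[B]_eq = 0.1464 M

Q₀ = 0.009288 vs Keq = 457 ⇒ Q<K, forward
Step 1:
                    G           D           M           B
  init         0.9133      0.3349     0.07872     0.04696
  Δ            -0.199     -0.2985       0.199     0.09948
  eq           0.7143     0.03645      0.2777      0.1464
  solve Keq expr → x = 0.09948; check Q = 457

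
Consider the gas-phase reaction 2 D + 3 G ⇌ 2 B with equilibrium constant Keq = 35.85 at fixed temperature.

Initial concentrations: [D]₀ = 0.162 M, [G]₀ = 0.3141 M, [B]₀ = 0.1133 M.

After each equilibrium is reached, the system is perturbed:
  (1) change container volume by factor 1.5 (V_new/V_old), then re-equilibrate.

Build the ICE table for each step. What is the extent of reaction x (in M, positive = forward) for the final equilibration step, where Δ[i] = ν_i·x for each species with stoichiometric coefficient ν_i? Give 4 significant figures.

x = -0.009122 M

Q₀ = 15.78 vs Keq = 35.85 ⇒ Q<K, forward
Step 1:
                    D           G           B
  Initial       0.162      0.3141      0.1133
  Change     -0.01845    -0.02768     0.01845
  Equil        0.1435      0.2864      0.1318
  solve Keq expr → x = 0.009226; check Q = 35.85
Then change container volume by factor 1.5 (V_new/V_old).
Step 2:
                    D           G           B
  Initial      0.0957      0.1909     0.08783
  Change      0.01824     0.02737    -0.01824
  Equil        0.1139      0.2183     0.06959
  solve Keq expr → x = -0.009122; check Q = 35.85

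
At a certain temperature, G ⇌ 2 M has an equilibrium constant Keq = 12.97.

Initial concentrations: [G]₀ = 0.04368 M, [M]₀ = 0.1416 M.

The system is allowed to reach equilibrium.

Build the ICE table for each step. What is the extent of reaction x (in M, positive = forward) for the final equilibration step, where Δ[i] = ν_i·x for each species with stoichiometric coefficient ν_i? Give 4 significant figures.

Q₀ = 0.459 vs Keq = 12.97 ⇒ Q<K, forward
Step 1:
                   G          M
  I          0.04368     0.1416
  C          -0.0399     0.0798
  E         0.003779     0.2214
  solve Keq expr → x = 0.0399; check Q = 12.97

x = 0.0399 M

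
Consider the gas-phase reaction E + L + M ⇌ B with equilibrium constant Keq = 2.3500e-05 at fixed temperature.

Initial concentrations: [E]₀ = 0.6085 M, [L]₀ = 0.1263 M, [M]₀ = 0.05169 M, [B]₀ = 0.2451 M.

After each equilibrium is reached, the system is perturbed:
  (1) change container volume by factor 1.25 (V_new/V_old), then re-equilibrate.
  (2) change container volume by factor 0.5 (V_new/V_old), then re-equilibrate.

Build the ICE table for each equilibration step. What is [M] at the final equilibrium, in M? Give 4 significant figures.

[M]_eq = 0.4749 M

Q₀ = 61.7 vs Keq = 2.3500e-05 ⇒ Q>K, reverse
Step 1:
                    E           L           M           B
  I            0.6085      0.1263     0.05169      0.2451
  C            0.2451      0.2451      0.2451     -0.2451
  E            0.8536      0.3714      0.2968  2.2111e-06
  solve Keq expr → x = -0.2451; check Q = 2.3500e-05
Then change container volume by factor 1.25 (V_new/V_old).
Step 2:
                    E           L           M           B
  I            0.6829      0.2971      0.2374  1.7689e-06
  C        6.3679e-07  6.3679e-07  6.3679e-07 -6.3679e-07
  E            0.6829      0.2971      0.2374  1.1321e-06
  solve Keq expr → x = -6.3679e-07; check Q = 2.3500e-05
Then change container volume by factor 0.5 (V_new/V_old).
Step 3:
                    E           L           M           B
  I             1.366      0.5942      0.4749  2.2642e-06
  C       -6.7922e-06 -6.7922e-06 -6.7922e-06  6.7922e-06
  E             1.366      0.5942      0.4749  9.0564e-06
  solve Keq expr → x = 6.7922e-06; check Q = 2.3500e-05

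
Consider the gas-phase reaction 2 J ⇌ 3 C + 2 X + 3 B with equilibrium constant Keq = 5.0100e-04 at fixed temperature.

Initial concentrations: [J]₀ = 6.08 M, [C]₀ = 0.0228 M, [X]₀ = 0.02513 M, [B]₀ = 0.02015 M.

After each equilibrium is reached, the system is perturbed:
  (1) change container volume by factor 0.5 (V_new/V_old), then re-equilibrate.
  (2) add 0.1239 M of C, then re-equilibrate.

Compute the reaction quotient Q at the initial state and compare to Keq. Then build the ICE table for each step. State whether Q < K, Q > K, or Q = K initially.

Q₀ = 1.6566e-15 vs Keq = 5.0100e-04 ⇒ Q<K, forward
Step 1:
                  J         C         X         B
  I            6.08    0.0228   0.02513   0.02015
  C         -0.4231    0.6347    0.4231    0.6347
  E           5.657    0.6575    0.4482    0.6548
  solve Keq expr → x = 0.2116; check Q = 5.0100e-04
Then change container volume by factor 0.5 (V_new/V_old).
Step 2:
                  J         C         X         B
  I           11.31     1.315    0.8965      1.31
  C          0.3528   -0.5292   -0.3528   -0.5292
  E           11.67    0.7858    0.5437    0.7805
  solve Keq expr → x = -0.1764; check Q = 5.0100e-04
Then add 0.1239 M of C.
Step 3:
                  J         C         X         B
  I           11.67    0.9097    0.5437    0.7805
  C         0.02937  -0.04405  -0.02937  -0.04405
  E            11.7    0.8656    0.5143    0.7364
  solve Keq expr → x = -0.01468; check Q = 5.0100e-04

Q₀ = 1.6566e-15; Q < K (proceeds forward)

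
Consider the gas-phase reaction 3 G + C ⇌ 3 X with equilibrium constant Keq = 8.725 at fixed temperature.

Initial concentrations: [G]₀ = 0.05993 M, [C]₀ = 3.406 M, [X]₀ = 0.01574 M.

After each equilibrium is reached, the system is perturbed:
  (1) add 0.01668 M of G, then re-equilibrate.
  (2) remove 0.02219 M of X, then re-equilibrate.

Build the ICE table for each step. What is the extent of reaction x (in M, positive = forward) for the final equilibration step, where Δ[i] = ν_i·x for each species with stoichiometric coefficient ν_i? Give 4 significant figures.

Q₀ = 0.005319 vs Keq = 8.725 ⇒ Q<K, forward
Step 1:
                   G          C          X
  I          0.05993      3.406    0.01574
  C         -0.04144   -0.01381    0.04144
  E          0.01849      3.392    0.05718
  solve Keq expr → x = 0.01381; check Q = 8.725
Then add 0.01668 M of G.
Step 2:
                   G          C          X
  I          0.03517      3.392    0.05718
  C          -0.0126  -0.004199     0.0126
  E          0.02257      3.388    0.06978
  solve Keq expr → x = 0.004199; check Q = 8.725
Then remove 0.02219 M of X.
Step 3:
                   G          C          X
  I          0.02257      3.388    0.04759
  C        -0.005421  -0.001807   0.005421
  E          0.01715      3.386    0.05301
  solve Keq expr → x = 0.001807; check Q = 8.725

x = 0.001807 M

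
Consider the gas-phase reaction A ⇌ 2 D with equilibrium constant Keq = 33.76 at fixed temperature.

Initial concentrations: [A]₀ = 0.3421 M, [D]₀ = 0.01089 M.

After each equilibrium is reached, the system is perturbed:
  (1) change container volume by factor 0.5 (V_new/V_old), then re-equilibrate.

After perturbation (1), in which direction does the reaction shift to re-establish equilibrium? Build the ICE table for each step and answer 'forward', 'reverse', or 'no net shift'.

Q₀ = 3.4666e-04 vs Keq = 33.76 ⇒ Q<K, forward
Step 1:
                    A           D
  Initial      0.3421     0.01089
  Change      -0.3289      0.6577
  Equil       0.01324      0.6686
  solve Keq expr → x = 0.3289; check Q = 33.76
Then change container volume by factor 0.5 (V_new/V_old).
Step 2:
                    A           D
  Initial     0.02648       1.337
  Change      0.02291    -0.04583
  Equil        0.0494       1.291
  solve Keq expr → x = -0.02291; check Q = 33.76

Direction: reverse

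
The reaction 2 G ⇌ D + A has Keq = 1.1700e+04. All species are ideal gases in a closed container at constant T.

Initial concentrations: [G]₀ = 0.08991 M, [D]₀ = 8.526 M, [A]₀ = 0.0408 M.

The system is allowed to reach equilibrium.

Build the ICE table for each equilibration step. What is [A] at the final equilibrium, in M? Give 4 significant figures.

Q₀ = 43.03 vs Keq = 1.1700e+04 ⇒ Q<K, forward
Step 1:
                   G          D          A
  I          0.08991      8.526     0.0408
  C         -0.08217    0.04108    0.04108
  E         0.007743      8.567    0.08188
  solve Keq expr → x = 0.04108; check Q = 1.1700e+04

[A]_eq = 0.08188 M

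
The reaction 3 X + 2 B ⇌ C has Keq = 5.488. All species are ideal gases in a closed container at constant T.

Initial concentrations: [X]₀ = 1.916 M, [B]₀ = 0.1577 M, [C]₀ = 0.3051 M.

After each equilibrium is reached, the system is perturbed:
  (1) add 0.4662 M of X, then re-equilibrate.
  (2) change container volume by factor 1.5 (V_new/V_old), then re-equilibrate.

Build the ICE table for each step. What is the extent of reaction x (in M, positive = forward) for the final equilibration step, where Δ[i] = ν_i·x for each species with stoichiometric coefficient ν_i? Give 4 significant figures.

x = -0.02429 M

Q₀ = 1.744 vs Keq = 5.488 ⇒ Q<K, forward
Step 1:
                    X           B           C
  init          1.916      0.1577      0.3051
  Δ          -0.08694    -0.05796     0.02898
  eq            1.829     0.09974      0.3341
  solve Keq expr → x = 0.02898; check Q = 5.488
Then add 0.4662 M of X.
Step 2:
                    X           B           C
  init          2.295     0.09974      0.3341
  Δ          -0.03839    -0.02559      0.0128
  eq            2.257     0.07415      0.3469
  solve Keq expr → x = 0.0128; check Q = 5.488
Then change container volume by factor 1.5 (V_new/V_old).
Step 3:
                    X           B           C
  init          1.505     0.04943      0.2312
  Δ           0.07287     0.04858    -0.02429
  eq            1.577     0.09802       0.207
  solve Keq expr → x = -0.02429; check Q = 5.488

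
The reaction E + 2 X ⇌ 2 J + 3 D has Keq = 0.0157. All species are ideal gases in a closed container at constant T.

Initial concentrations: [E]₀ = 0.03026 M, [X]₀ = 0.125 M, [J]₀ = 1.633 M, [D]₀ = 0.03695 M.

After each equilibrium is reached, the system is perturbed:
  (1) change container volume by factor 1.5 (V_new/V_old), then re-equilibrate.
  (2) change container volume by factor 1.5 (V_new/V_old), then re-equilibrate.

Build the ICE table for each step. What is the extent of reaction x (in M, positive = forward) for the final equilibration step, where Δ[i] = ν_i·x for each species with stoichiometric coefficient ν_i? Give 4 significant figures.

Q₀ = 0.2845 vs Keq = 0.0157 ⇒ Q>K, reverse
Step 1:
                  E         X         J         D
  Initial   0.03026     0.125     1.633   0.03695
  Change   0.006902    0.0138   -0.0138   -0.0207
  Equil     0.03716    0.1388     1.619   0.01625
  solve Keq expr → x = -0.006902; check Q = 0.0157
Then change container volume by factor 1.5 (V_new/V_old).
Step 2:
                  E         X         J         D
  Initial   0.02477   0.09254     1.079   0.01083
  Change  -9.8488e-04  -0.00197   0.00197  0.002955
  Equil     0.02379   0.09057     1.081   0.01378
  solve Keq expr → x = 9.8488e-04; check Q = 0.0157
Then change container volume by factor 1.5 (V_new/V_old).
Step 3:
                  E         X         J         D
  Initial   0.01586   0.06038     0.721   0.00919
  Change  -8.0539e-04 -0.001611  0.001611  0.002416
  Equil     0.01505   0.05877    0.7226   0.01161
  solve Keq expr → x = 8.0539e-04; check Q = 0.0157

x = 8.0539e-04 M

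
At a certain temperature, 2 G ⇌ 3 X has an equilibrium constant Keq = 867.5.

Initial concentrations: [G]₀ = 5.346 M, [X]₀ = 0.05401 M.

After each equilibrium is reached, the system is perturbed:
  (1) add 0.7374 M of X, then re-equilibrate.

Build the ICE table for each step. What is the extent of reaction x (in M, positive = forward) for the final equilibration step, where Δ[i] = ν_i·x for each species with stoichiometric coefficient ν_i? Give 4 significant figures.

x = -0.04232 M

Q₀ = 5.5127e-06 vs Keq = 867.5 ⇒ Q<K, forward
Step 1:
                  G         X
  I           5.346   0.05401
  C          -4.703     7.054
  E          0.6434     7.108
  solve Keq expr → x = 2.351; check Q = 867.5
Then add 0.7374 M of X.
Step 2:
                  G         X
  I          0.6434     7.845
  C         0.08464    -0.127
  E           0.728     7.718
  solve Keq expr → x = -0.04232; check Q = 867.5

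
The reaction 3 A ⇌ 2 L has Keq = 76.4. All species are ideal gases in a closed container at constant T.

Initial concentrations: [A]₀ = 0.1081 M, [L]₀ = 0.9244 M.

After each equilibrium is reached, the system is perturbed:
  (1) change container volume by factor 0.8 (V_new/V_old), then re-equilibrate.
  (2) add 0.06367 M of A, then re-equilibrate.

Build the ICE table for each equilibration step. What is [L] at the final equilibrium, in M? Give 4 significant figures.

Q₀ = 676.5 vs Keq = 76.4 ⇒ Q>K, reverse
Step 1:
                    A           L
  I            0.1081      0.9244
  C            0.1042    -0.06946
  E            0.2123      0.8549
  solve Keq expr → x = -0.03473; check Q = 76.4
Then change container volume by factor 0.8 (V_new/V_old).
Step 2:
                    A           L
  I            0.2654       1.069
  C          -0.01726      0.0115
  E            0.2481        1.08
  solve Keq expr → x = 0.005752; check Q = 76.4
Then add 0.06367 M of A.
Step 3:
                    A           L
  I            0.3118        1.08
  C           -0.0578     0.03854
  E             0.254       1.119
  solve Keq expr → x = 0.01927; check Q = 76.4

[L]_eq = 1.119 M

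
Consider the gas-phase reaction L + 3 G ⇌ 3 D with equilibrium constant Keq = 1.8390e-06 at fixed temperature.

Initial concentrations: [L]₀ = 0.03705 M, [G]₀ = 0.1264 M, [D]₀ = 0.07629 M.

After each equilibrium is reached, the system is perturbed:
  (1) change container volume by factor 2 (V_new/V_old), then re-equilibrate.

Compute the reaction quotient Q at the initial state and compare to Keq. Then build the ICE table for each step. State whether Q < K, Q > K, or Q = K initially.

Q₀ = 5.934; Q > K (proceeds reverse)

Q₀ = 5.934 vs Keq = 1.8390e-06 ⇒ Q>K, reverse
Step 1:
                    L           G           D
  init        0.03705      0.1264     0.07629
  Δ            0.0251     0.07531    -0.07531
  eq          0.06215      0.2017  9.7892e-04
  solve Keq expr → x = -0.0251; check Q = 1.8390e-06
Then change container volume by factor 2 (V_new/V_old).
Step 2:
                    L           G           D
  init        0.03108      0.1009  4.8946e-04
  Δ        3.3483e-05  1.0045e-04 -1.0045e-04
  eq          0.03111       0.101  3.8901e-04
  solve Keq expr → x = -3.3483e-05; check Q = 1.8390e-06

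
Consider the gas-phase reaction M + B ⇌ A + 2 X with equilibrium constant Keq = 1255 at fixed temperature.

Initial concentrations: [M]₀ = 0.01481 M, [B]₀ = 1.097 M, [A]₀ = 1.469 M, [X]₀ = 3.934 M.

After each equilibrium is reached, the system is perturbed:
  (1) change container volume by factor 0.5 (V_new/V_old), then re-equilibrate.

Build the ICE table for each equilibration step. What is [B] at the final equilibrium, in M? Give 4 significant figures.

Q₀ = 1399 vs Keq = 1255 ⇒ Q>K, reverse
Step 1:
                   M          B          A          X
  init       0.01481      1.097      1.469      3.934
  Δ         0.001633   0.001633  -0.001633  -0.003267
  eq         0.01644      1.099      1.467      3.931
  solve Keq expr → x = -0.001633; check Q = 1255
Then change container volume by factor 0.5 (V_new/V_old).
Step 2:
                   M          B          A          X
  init       0.03289      2.197      2.935      7.861
  Δ          0.03033    0.03033   -0.03033   -0.06067
  eq         0.06322      2.228      2.904      7.801
  solve Keq expr → x = -0.03033; check Q = 1255

[B]_eq = 2.228 M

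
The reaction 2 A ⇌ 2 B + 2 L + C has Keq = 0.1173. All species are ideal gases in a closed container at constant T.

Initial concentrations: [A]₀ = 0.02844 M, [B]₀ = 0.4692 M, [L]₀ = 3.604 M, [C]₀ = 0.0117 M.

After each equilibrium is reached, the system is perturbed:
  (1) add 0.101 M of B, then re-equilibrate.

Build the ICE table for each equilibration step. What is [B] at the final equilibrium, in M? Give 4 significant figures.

Q₀ = 41.36 vs Keq = 0.1173 ⇒ Q>K, reverse
Step 1:
                  A         B         L         C
  Initial   0.02844    0.4692     3.604    0.0117
  Change    0.02316  -0.02316  -0.02316  -0.01158
  Equil      0.0516     0.446     3.581 1.2240e-04
  solve Keq expr → x = -0.01158; check Q = 0.1173
Then add 0.101 M of B.
Step 2:
                  A         B         L         C
  Initial    0.0516     0.547     3.581 1.2240e-04
  Change  8.1480e-05 -8.1480e-05 -8.1480e-05 -4.0740e-05
  Equil     0.05168     0.547     3.581 8.1662e-05
  solve Keq expr → x = -4.0740e-05; check Q = 0.1173

[B]_eq = 0.547 M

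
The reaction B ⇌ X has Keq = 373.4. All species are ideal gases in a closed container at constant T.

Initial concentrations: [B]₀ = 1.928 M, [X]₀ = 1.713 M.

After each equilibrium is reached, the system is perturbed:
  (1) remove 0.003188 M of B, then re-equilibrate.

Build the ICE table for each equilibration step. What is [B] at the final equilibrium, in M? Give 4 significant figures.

Q₀ = 0.8885 vs Keq = 373.4 ⇒ Q<K, forward
Step 1:
                  B         X
  I           1.928     1.713
  C          -1.918     1.918
  E        0.009725     3.631
  solve Keq expr → x = 1.918; check Q = 373.4
Then remove 0.003188 M of B.
Step 2:
                  B         X
  I        0.006537     3.631
  C        0.003179 -0.003179
  E        0.009716     3.628
  solve Keq expr → x = -0.003179; check Q = 373.4

[B]_eq = 0.009716 M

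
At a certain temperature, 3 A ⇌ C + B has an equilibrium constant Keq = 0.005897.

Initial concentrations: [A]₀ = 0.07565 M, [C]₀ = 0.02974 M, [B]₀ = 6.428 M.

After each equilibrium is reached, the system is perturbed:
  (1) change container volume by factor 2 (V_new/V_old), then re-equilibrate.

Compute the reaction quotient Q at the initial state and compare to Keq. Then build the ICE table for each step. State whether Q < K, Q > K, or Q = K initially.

Q₀ = 441.6; Q > K (proceeds reverse)

Q₀ = 441.6 vs Keq = 0.005897 ⇒ Q>K, reverse
Step 1:
                   A          C          B
  init       0.07565    0.02974      6.428
  Δ          0.08921   -0.02974   -0.02974
  eq          0.1649 4.1295e-06      6.398
  solve Keq expr → x = -0.02974; check Q = 0.005897
Then change container volume by factor 2 (V_new/V_old).
Step 2:
                   A          C          B
  init       0.08243 2.0647e-06      3.199
  Δ       3.0968e-06 -1.0323e-06 -1.0323e-06
  eq         0.08243 1.0325e-06      3.199
  solve Keq expr → x = -1.0323e-06; check Q = 0.005897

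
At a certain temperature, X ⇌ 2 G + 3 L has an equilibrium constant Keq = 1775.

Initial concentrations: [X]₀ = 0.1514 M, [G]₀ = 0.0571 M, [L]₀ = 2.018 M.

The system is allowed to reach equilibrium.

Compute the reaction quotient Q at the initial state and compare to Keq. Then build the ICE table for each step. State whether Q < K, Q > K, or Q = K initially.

Q₀ = 0.177; Q < K (proceeds forward)

Q₀ = 0.177 vs Keq = 1775 ⇒ Q<K, forward
Step 1:
                   X          G          L
  init        0.1514     0.0571      2.018
  Δ          -0.1503     0.3006     0.4509
  eq        0.001085     0.3577      2.469
  solve Keq expr → x = 0.1503; check Q = 1775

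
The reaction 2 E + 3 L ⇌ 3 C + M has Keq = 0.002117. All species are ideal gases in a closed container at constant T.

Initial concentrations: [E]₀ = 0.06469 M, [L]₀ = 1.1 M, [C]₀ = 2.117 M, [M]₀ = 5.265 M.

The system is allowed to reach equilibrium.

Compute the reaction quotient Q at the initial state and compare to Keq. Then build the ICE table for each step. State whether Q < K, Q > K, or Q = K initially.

Q₀ = 8968; Q > K (proceeds reverse)

Q₀ = 8968 vs Keq = 0.002117 ⇒ Q>K, reverse
Step 1:
                   E          L          C          M
  Initial    0.06469        1.1      2.117      5.265
  Change       1.232      1.847     -1.847    -0.6158
  Equil        1.296      2.947     0.2696      4.649
  solve Keq expr → x = -0.6158; check Q = 0.002117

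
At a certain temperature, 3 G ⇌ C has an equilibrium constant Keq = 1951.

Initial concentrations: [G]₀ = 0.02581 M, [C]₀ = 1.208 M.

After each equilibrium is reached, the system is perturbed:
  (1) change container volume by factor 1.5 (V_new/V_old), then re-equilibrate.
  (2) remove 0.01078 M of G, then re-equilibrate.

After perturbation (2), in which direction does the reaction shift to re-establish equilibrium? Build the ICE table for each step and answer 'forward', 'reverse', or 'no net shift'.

Q₀ = 7.0259e+04 vs Keq = 1951 ⇒ Q>K, reverse
Step 1:
                    G           C
  I           0.02581       1.208
  C           0.05896    -0.01965
  E           0.08477       1.188
  solve Keq expr → x = -0.01965; check Q = 1951
Then change container volume by factor 1.5 (V_new/V_old).
Step 2:
                    G           C
  I           0.05651      0.7922
  C           0.01736   -0.005786
  E           0.07387      0.7864
  solve Keq expr → x = -0.005786; check Q = 1951
Then remove 0.01078 M of G.
Step 3:
                    G           C
  I           0.06309      0.7864
  C           0.01067   -0.003556
  E           0.07376      0.7829
  solve Keq expr → x = -0.003556; check Q = 1951

Direction: reverse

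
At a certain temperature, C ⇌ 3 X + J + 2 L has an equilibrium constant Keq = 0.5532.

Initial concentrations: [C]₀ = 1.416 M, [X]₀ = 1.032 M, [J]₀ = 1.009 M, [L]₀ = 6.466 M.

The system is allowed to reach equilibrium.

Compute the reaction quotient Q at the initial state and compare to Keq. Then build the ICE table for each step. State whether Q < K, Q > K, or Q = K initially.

Q₀ = 32.74 vs Keq = 0.5532 ⇒ Q>K, reverse
Step 1:
                    C           X           J           L
  I             1.416       1.032       1.009       6.466
  C            0.2371     -0.7113     -0.2371     -0.4742
  E             1.653      0.3207      0.7719       5.992
  solve Keq expr → x = -0.2371; check Q = 0.5532

Q₀ = 32.74; Q > K (proceeds reverse)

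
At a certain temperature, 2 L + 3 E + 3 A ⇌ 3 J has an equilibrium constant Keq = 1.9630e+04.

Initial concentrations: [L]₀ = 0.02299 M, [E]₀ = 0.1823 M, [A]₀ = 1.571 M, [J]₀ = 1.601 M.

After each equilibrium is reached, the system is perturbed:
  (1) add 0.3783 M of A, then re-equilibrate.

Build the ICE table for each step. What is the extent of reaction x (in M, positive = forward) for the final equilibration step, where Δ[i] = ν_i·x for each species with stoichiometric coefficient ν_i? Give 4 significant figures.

Q₀ = 3.3053e+05 vs Keq = 1.9630e+04 ⇒ Q>K, reverse
Step 1:
                   L          E          A          J
  Initial    0.02299     0.1823      1.571      1.601
  Change     0.03526    0.05289    0.05289   -0.05289
  Equil      0.05825     0.2352      1.624      1.548
  solve Keq expr → x = -0.01763; check Q = 1.9630e+04
Then add 0.3783 M of A.
Step 2:
                   L          E          A          J
  Initial    0.05825     0.2352      2.002      1.548
  Change    -0.01004   -0.01505   -0.01505    0.01505
  Equil      0.04821     0.2201      1.987      1.563
  solve Keq expr → x = 0.005018; check Q = 1.9630e+04

x = 0.005018 M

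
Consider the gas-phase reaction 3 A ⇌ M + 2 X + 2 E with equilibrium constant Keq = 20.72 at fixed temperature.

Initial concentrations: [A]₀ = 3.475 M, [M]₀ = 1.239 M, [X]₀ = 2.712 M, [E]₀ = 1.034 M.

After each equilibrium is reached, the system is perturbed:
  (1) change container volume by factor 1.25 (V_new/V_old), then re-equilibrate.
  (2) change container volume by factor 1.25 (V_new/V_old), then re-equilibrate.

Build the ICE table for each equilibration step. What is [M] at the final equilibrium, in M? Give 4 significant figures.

[M]_eq = 1.215 M

Q₀ = 0.2322 vs Keq = 20.72 ⇒ Q<K, forward
Step 1:
                   A          M          X          E
  Initial      3.475      1.239      2.712      1.034
  Change      -1.672     0.5573      1.115      1.115
  Equil        1.803      1.796      3.827      2.149
  solve Keq expr → x = 0.5573; check Q = 20.72
Then change container volume by factor 1.25 (V_new/V_old).
Step 2:
                   A          M          X          E
  Initial      1.442      1.437      3.061      1.719
  Change     -0.1243    0.04143    0.08285    0.08285
  Equil        1.318      1.478      3.144      1.802
  solve Keq expr → x = 0.04143; check Q = 20.72
Then change container volume by factor 1.25 (V_new/V_old).
Step 3:
                   A          M          X          E
  Initial      1.054      1.183      2.515      1.441
  Change    -0.09519    0.03173    0.06346    0.06346
  Equil       0.9593      1.215      2.579      1.505
  solve Keq expr → x = 0.03173; check Q = 20.72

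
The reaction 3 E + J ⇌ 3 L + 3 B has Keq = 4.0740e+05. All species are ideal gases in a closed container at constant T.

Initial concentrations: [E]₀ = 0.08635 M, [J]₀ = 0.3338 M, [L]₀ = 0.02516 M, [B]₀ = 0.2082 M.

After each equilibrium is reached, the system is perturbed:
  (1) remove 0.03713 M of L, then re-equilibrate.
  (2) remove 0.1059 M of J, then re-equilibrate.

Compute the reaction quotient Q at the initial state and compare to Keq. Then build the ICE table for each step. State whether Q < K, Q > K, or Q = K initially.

Q₀ = 6.6881e-04; Q < K (proceeds forward)

Q₀ = 6.6881e-04 vs Keq = 4.0740e+05 ⇒ Q<K, forward
Step 1:
                   E          J          L          B
  Initial    0.08635     0.3338    0.02516     0.2082
  Change     -0.0857   -0.02857     0.0857     0.0857
  Equil   6.5274e-04     0.3052     0.1109     0.2939
  solve Keq expr → x = 0.02857; check Q = 4.0740e+05
Then remove 0.03713 M of L.
Step 2:
                   E          J          L          B
  Initial 6.5274e-04     0.3052    0.07373     0.2939
  Change  -2.1699e-04 -7.2331e-05 2.1699e-04 2.1699e-04
  Equil   4.3575e-04     0.3052    0.07394     0.2941
  solve Keq expr → x = 7.2331e-05; check Q = 4.0740e+05
Then remove 0.1059 M of J.
Step 3:
                   E          J          L          B
  Initial 4.3575e-04     0.1993    0.07394     0.2941
  Change  6.5944e-05 2.1981e-05 -6.5944e-05 -6.5944e-05
  Equil   5.0169e-04     0.1993    0.07388      0.294
  solve Keq expr → x = -2.1981e-05; check Q = 4.0740e+05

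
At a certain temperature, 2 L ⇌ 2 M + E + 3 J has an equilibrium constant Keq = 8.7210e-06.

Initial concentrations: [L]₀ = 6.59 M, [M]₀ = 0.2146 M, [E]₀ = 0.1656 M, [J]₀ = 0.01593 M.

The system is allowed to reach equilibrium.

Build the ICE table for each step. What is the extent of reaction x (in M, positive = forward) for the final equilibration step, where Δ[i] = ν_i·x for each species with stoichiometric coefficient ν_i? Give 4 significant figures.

x = 0.07108 M

Q₀ = 7.0990e-10 vs Keq = 8.7210e-06 ⇒ Q<K, forward
Step 1:
                    L           M           E           J
  init           6.59      0.2146      0.1656     0.01593
  Δ           -0.1422      0.1422     0.07108      0.2132
  eq            6.448      0.3568      0.2367      0.2292
  solve Keq expr → x = 0.07108; check Q = 8.7210e-06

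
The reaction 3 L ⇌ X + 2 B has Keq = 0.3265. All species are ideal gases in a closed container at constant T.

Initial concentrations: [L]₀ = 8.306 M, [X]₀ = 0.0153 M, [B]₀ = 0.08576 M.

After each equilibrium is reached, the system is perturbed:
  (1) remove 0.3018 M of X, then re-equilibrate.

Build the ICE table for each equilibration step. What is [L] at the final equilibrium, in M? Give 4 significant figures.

Q₀ = 1.9637e-07 vs Keq = 0.3265 ⇒ Q<K, forward
Step 1:
                   L          X          B
  I            8.306     0.0153    0.08576
  C           -4.653      1.551      3.102
  E            3.653      1.566      3.188
  solve Keq expr → x = 1.551; check Q = 0.3265
Then remove 0.3018 M of X.
Step 2:
                   L          X          B
  I            3.653      1.264      3.188
  C          -0.1419    0.04729    0.09459
  E            3.511      1.312      3.282
  solve Keq expr → x = 0.04729; check Q = 0.3265

[L]_eq = 3.511 M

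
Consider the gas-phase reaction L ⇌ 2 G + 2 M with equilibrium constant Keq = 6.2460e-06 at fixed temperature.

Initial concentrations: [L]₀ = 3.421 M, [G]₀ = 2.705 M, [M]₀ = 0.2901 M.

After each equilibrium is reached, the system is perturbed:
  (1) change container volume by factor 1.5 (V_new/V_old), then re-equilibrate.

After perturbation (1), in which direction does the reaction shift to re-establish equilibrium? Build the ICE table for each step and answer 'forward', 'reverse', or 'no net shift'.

Q₀ = 0.18 vs Keq = 6.2460e-06 ⇒ Q>K, reverse
Step 1:
                    L           G           M
  init          3.421       2.705      0.2901
  Δ            0.1441     -0.2881     -0.2881
  eq            3.565       2.417    0.001952
  solve Keq expr → x = -0.1441; check Q = 6.2460e-06
Then change container volume by factor 1.5 (V_new/V_old).
Step 2:
                    L           G           M
  init          2.377       1.611    0.001302
  Δ       -5.4387e-04    0.001088    0.001088
  eq            2.376       1.612    0.002389
  solve Keq expr → x = 5.4387e-04; check Q = 6.2460e-06

Direction: forward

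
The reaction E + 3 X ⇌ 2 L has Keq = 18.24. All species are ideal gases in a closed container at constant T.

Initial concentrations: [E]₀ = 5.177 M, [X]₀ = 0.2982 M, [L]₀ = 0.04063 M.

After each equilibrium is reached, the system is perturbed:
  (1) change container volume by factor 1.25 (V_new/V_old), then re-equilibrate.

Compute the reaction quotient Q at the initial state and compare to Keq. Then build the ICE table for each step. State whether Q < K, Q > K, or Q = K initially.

Q₀ = 0.01203 vs Keq = 18.24 ⇒ Q<K, forward
Step 1:
                  E         X         L
  I           5.177    0.2982   0.04063
  C        -0.07503   -0.2251    0.1501
  E           5.102   0.07311    0.1907
  solve Keq expr → x = 0.07503; check Q = 18.24
Then change container volume by factor 1.25 (V_new/V_old).
Step 2:
                  E         X         L
  I           4.082   0.05849    0.1526
  C        0.002604  0.007813 -0.005209
  E           4.084    0.0663    0.1473
  solve Keq expr → x = -0.002604; check Q = 18.24

Q₀ = 0.01203; Q < K (proceeds forward)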